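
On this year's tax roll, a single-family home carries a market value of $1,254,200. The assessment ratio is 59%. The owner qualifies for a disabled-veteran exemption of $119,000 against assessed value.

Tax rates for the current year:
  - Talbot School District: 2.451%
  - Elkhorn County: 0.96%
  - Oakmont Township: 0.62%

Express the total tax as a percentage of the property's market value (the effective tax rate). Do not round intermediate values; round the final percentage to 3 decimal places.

1.996%

Assessed value = $1,254,200 × 0.59 = $739,978
Taxable value = $739,978 − $119,000 = $620,978
Talbot School District: $620,978 × 0.02451 = $15,220.17078
Elkhorn County: $620,978 × 0.0096 = $5,961.3888
Oakmont Township: $620,978 × 0.0062 = $3,850.0636
Total tax = $25,031.62318
Effective rate = $25,031.62318 ÷ $1,254,200 = 1.996% of market value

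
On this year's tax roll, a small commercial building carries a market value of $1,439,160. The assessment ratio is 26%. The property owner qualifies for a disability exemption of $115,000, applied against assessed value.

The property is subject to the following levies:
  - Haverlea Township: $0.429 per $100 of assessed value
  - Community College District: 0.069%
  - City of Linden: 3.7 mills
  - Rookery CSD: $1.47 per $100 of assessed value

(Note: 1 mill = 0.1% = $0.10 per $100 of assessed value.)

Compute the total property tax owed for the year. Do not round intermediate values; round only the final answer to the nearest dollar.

Assessed value = $1,439,160 × 0.26 = $374,181.6
Taxable value = $374,181.6 − $115,000 = $259,181.6
Haverlea Township: $259,181.6 × 0.00429 = $1,111.889064
Community College District: $259,181.6 × 0.00069 = $178.835304
City of Linden: $259,181.6 × 0.0037 = $958.97192
Rookery CSD: $259,181.6 × 0.0147 = $3,809.96952
Total = $6,059.665808

$6,060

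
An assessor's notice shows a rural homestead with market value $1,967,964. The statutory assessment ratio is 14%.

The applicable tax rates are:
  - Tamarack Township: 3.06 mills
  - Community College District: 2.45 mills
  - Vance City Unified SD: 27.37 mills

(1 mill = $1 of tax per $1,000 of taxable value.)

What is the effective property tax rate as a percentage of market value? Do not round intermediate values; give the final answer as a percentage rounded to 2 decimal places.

0.46%

Assessed value = $1,967,964 × 0.14 = $275,514.96
Tamarack Township: $275,514.96 × 0.00306 = $843.0757776
Community College District: $275,514.96 × 0.00245 = $675.011652
Vance City Unified SD: $275,514.96 × 0.02737 = $7,540.8444552
Total tax = $9,058.9318848
Effective rate = $9,058.9318848 ÷ $1,967,964 = 0.46% of market value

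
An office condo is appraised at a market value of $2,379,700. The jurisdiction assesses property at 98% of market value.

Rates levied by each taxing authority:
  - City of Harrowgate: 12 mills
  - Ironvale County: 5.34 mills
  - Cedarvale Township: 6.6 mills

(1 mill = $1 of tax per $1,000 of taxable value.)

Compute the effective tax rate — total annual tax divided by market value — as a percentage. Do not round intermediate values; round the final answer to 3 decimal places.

Assessed value = $2,379,700 × 0.98 = $2,332,106
City of Harrowgate: $2,332,106 × 0.012 = $27,985.272
Ironvale County: $2,332,106 × 0.00534 = $12,453.44604
Cedarvale Township: $2,332,106 × 0.0066 = $15,391.8996
Total tax = $55,830.61764
Effective rate = $55,830.61764 ÷ $2,379,700 = 2.346% of market value

2.346%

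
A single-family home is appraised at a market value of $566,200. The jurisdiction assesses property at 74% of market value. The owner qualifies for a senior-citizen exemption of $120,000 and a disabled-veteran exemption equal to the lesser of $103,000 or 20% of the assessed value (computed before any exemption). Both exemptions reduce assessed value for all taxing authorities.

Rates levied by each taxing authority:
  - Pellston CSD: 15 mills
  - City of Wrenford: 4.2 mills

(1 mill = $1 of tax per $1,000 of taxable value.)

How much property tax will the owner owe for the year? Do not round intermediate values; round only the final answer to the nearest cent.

$4,131.66

Assessed value = $566,200 × 0.74 = $418,988
Disabled-veteran exemption = min($103,000, 20% × $418,988) = min($103,000, $83,797.6) = $83,797.6 (percentage binds)
Taxable value = $418,988 − $120,000 − $83,797.6 = $215,190.4
Pellston CSD: $215,190.4 × 0.015 = $3,227.856
City of Wrenford: $215,190.4 × 0.0042 = $903.79968
Total = $4,131.65568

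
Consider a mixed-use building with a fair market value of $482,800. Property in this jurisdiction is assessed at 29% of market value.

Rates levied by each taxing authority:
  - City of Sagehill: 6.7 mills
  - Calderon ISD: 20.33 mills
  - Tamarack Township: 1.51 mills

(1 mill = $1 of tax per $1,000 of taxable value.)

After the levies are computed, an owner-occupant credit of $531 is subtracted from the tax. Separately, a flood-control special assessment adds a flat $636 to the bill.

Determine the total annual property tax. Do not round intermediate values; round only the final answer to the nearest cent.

Assessed value = $482,800 × 0.29 = $140,012
City of Sagehill: $140,012 × 0.0067 = $938.0804
Calderon ISD: $140,012 × 0.02033 = $2,846.44396
Tamarack Township: $140,012 × 0.00151 = $211.41812
Levies subtotal = $3,995.94248
After credit = $3,995.94248 − $531 = $3,464.94248
Total = $3,464.94248 + $636 = $4,100.94248

$4,100.94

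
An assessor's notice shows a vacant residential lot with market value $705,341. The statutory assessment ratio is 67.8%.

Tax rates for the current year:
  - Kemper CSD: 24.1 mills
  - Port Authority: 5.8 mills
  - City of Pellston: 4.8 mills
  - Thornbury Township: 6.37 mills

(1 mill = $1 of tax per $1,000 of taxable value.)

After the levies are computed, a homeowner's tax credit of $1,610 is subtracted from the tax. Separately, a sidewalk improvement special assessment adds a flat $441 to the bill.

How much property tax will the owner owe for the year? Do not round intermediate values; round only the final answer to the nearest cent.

$18,471.54

Assessed value = $705,341 × 0.678 = $478,221.198
Kemper CSD: $478,221.198 × 0.0241 = $11,525.1308718
Port Authority: $478,221.198 × 0.0058 = $2,773.6829484
City of Pellston: $478,221.198 × 0.0048 = $2,295.4617504
Thornbury Township: $478,221.198 × 0.00637 = $3,046.26903126
Levies subtotal = $19,640.54460186
After credit = $19,640.54460186 − $1,610 = $18,030.54460186
Total = $18,030.54460186 + $441 = $18,471.54460186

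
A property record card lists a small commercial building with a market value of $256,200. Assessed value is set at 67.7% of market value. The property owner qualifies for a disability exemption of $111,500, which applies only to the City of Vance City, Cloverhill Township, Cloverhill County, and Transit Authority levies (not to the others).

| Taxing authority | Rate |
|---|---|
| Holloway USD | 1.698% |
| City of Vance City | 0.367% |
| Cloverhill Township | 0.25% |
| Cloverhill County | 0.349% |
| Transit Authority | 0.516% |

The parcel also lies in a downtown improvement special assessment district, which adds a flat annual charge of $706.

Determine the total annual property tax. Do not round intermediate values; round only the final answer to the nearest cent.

$4,569.20

Assessed value = $256,200 × 0.677 = $173,447.4
Holloway USD: $173,447.4 × 0.01698 = $2,945.136852
City of Vance City: ($173,447.4 − $111,500) × 0.00367 = $61,947.4 × 0.00367 = $227.346958
Cloverhill Township: ($173,447.4 − $111,500) × 0.0025 = $61,947.4 × 0.0025 = $154.8685
Cloverhill County: ($173,447.4 − $111,500) × 0.00349 = $61,947.4 × 0.00349 = $216.196426
Transit Authority: ($173,447.4 − $111,500) × 0.00516 = $61,947.4 × 0.00516 = $319.648584
Levies subtotal = $3,863.19732
Total = $3,863.19732 + $706 = $4,569.19732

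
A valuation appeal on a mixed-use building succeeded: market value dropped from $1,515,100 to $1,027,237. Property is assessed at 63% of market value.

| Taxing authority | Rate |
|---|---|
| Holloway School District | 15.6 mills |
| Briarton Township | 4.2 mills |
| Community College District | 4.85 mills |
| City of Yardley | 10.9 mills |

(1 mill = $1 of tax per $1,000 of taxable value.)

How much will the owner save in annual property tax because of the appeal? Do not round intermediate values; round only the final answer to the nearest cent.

$10,926.42

Old assessed value = $1,515,100 × 0.63 = $954,513
New assessed value = $1,027,237 × 0.63 = $647,159.31
Combined rate = 0.0156 + 0.0042 + 0.00485 + 0.0109 = 0.03555
Old tax = $954,513 × 0.03555 = $33,932.93715
New tax = $647,159.31 × 0.03555 = $23,006.5134705
Reduction = $33,932.93715 − $23,006.5134705 = $10,926.4236795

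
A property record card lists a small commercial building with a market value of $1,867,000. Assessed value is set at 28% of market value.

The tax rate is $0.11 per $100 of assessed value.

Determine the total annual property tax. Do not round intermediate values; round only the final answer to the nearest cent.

Assessed value = $1,867,000 × 0.28 = $522,760
Tax = $522,760 × 0.0011 = $575.036

$575.04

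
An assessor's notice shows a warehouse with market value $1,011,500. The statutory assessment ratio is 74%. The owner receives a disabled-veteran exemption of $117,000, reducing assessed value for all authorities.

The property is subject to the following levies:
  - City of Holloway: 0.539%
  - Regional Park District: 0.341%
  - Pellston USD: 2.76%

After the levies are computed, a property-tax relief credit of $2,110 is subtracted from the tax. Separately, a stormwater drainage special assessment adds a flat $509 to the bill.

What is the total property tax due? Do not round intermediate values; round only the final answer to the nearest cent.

$21,385.96

Assessed value = $1,011,500 × 0.74 = $748,510
Taxable value = $748,510 − $117,000 = $631,510
City of Holloway: $631,510 × 0.00539 = $3,403.8389
Regional Park District: $631,510 × 0.00341 = $2,153.4491
Pellston USD: $631,510 × 0.0276 = $17,429.676
Levies subtotal = $22,986.964
After credit = $22,986.964 − $2,110 = $20,876.964
Total = $20,876.964 + $509 = $21,385.964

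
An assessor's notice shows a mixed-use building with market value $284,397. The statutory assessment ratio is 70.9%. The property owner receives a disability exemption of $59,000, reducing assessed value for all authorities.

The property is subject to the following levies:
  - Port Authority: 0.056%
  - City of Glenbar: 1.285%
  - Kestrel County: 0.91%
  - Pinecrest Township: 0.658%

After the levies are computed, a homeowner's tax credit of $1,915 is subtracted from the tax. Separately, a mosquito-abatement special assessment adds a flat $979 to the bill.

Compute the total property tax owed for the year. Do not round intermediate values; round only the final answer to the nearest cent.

$3,213.32

Assessed value = $284,397 × 0.709 = $201,637.473
Taxable value = $201,637.473 − $59,000 = $142,637.473
Port Authority: $142,637.473 × 0.00056 = $79.87698488
City of Glenbar: $142,637.473 × 0.01285 = $1,832.89152805
Kestrel County: $142,637.473 × 0.0091 = $1,298.0010043
Pinecrest Township: $142,637.473 × 0.00658 = $938.55457234
Levies subtotal = $4,149.32408957
After credit = $4,149.32408957 − $1,915 = $2,234.32408957
Total = $2,234.32408957 + $979 = $3,213.32408957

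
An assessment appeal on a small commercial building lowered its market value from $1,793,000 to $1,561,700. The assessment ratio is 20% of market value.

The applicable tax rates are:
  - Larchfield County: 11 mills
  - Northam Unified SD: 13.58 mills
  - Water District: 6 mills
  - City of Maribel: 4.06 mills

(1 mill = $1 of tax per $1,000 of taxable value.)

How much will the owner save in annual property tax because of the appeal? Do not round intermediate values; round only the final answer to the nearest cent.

Old assessed value = $1,793,000 × 0.2 = $358,600
New assessed value = $1,561,700 × 0.2 = $312,340
Combined rate = 0.011 + 0.01358 + 0.006 + 0.00406 = 0.03464
Old tax = $358,600 × 0.03464 = $12,421.904
New tax = $312,340 × 0.03464 = $10,819.4576
Reduction = $12,421.904 − $10,819.4576 = $1,602.4464

$1,602.45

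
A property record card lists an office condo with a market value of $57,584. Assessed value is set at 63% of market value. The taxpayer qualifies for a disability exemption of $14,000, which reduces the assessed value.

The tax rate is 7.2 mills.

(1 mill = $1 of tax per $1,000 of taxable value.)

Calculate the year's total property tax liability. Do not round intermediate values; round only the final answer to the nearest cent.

$160.40

Assessed value = $57,584 × 0.63 = $36,277.92
Taxable value = $36,277.92 − $14,000 = $22,277.92
Tax = $22,277.92 × 0.0072 = $160.401024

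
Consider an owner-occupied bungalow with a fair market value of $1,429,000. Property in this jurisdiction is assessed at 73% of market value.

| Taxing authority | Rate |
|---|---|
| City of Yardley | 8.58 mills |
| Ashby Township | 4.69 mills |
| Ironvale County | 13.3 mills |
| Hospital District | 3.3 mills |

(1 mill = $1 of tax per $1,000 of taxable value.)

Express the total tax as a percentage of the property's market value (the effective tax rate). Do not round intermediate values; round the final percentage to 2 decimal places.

Assessed value = $1,429,000 × 0.73 = $1,043,170
City of Yardley: $1,043,170 × 0.00858 = $8,950.3986
Ashby Township: $1,043,170 × 0.00469 = $4,892.4673
Ironvale County: $1,043,170 × 0.0133 = $13,874.161
Hospital District: $1,043,170 × 0.0033 = $3,442.461
Total tax = $31,159.4879
Effective rate = $31,159.4879 ÷ $1,429,000 = 2.18% of market value

2.18%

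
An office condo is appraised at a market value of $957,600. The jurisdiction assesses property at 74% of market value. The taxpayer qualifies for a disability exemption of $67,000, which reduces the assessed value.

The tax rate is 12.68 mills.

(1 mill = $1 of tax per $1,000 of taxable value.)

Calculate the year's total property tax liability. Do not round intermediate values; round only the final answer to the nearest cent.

$8,135.79

Assessed value = $957,600 × 0.74 = $708,624
Taxable value = $708,624 − $67,000 = $641,624
Tax = $641,624 × 0.01268 = $8,135.79232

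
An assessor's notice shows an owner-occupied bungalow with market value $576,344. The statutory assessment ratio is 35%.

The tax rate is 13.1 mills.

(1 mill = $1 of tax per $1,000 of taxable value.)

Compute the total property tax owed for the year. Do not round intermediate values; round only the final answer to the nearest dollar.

Assessed value = $576,344 × 0.35 = $201,720.4
Tax = $201,720.4 × 0.0131 = $2,642.53724

$2,643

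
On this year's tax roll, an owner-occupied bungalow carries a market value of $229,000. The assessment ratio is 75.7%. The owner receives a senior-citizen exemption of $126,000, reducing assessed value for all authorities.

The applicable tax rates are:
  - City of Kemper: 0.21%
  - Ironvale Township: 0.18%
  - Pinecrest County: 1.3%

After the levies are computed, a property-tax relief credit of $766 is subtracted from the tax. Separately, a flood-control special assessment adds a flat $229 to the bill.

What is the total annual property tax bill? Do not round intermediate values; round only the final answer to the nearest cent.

Assessed value = $229,000 × 0.757 = $173,353
Taxable value = $173,353 − $126,000 = $47,353
City of Kemper: $47,353 × 0.0021 = $99.4413
Ironvale Township: $47,353 × 0.0018 = $85.2354
Pinecrest County: $47,353 × 0.013 = $615.589
Levies subtotal = $800.2657
After credit = $800.2657 − $766 = $34.2657
Total = $34.2657 + $229 = $263.2657

$263.27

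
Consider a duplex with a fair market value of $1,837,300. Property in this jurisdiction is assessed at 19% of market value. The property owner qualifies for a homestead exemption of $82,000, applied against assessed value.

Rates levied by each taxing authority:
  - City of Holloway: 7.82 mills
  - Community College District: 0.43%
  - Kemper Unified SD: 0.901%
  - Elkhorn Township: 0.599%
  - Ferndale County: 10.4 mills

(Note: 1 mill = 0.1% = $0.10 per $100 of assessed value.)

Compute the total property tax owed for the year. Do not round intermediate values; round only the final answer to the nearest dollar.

$10,021

Assessed value = $1,837,300 × 0.19 = $349,087
Taxable value = $349,087 − $82,000 = $267,087
City of Holloway: $267,087 × 0.00782 = $2,088.62034
Community College District: $267,087 × 0.0043 = $1,148.4741
Kemper Unified SD: $267,087 × 0.00901 = $2,406.45387
Elkhorn Township: $267,087 × 0.00599 = $1,599.85113
Ferndale County: $267,087 × 0.0104 = $2,777.7048
Total = $10,021.10424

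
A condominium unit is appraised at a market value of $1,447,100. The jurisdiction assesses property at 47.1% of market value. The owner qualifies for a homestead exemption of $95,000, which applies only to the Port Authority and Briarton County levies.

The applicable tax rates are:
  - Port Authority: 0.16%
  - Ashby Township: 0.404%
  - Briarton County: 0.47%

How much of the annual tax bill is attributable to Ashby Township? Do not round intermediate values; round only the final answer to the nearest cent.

$2,753.60

Assessed value = $1,447,100 × 0.471 = $681,584.1
Ashby Township taxable value = $681,584.1 (exemption does not apply)
Ashby Township levy = $681,584.1 × 0.00404 = $2,753.599764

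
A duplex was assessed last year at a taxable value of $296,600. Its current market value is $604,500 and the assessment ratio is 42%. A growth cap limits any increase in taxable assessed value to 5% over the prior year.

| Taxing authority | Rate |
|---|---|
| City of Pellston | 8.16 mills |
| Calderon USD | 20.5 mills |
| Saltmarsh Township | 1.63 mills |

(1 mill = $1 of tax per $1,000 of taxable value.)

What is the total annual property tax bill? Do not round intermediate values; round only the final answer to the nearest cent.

Uncapped assessed value = $604,500 × 0.42 = $253,890
Cap limit = $296,600 × 1.05 = $311,430
Taxable assessed value = min($253,890, $311,430) = $253,890 (cap does not bind)
City of Pellston: $253,890 × 0.00816 = $2,071.7424
Calderon USD: $253,890 × 0.0205 = $5,204.745
Saltmarsh Township: $253,890 × 0.00163 = $413.8407
Total = $7,690.3281

$7,690.33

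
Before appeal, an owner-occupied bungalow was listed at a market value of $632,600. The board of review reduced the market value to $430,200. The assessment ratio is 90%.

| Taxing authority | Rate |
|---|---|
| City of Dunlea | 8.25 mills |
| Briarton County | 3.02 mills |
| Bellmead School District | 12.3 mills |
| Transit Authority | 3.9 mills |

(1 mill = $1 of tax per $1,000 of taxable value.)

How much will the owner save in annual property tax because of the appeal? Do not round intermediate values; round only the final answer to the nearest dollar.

Old assessed value = $632,600 × 0.9 = $569,340
New assessed value = $430,200 × 0.9 = $387,180
Combined rate = 0.00825 + 0.00302 + 0.0123 + 0.0039 = 0.02747
Old tax = $569,340 × 0.02747 = $15,639.7698
New tax = $387,180 × 0.02747 = $10,635.8346
Reduction = $15,639.7698 − $10,635.8346 = $5,003.9352

$5,004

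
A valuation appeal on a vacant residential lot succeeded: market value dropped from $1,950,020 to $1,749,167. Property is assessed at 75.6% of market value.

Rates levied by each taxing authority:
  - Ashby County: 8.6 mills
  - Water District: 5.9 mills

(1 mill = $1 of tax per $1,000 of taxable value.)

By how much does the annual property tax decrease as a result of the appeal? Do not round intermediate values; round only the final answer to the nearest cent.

$2,201.75

Old assessed value = $1,950,020 × 0.756 = $1,474,215.12
New assessed value = $1,749,167 × 0.756 = $1,322,370.252
Combined rate = 0.0086 + 0.0059 = 0.0145
Old tax = $1,474,215.12 × 0.0145 = $21,376.11924
New tax = $1,322,370.252 × 0.0145 = $19,174.368654
Reduction = $21,376.11924 − $19,174.368654 = $2,201.750586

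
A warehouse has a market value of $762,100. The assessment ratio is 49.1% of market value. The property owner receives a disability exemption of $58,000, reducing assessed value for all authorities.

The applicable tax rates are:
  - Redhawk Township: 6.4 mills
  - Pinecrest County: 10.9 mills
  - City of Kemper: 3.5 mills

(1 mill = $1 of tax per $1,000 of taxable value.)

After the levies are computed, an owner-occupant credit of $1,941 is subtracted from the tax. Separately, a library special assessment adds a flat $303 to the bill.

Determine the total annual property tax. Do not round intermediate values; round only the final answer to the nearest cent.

Assessed value = $762,100 × 0.491 = $374,191.1
Taxable value = $374,191.1 − $58,000 = $316,191.1
Redhawk Township: $316,191.1 × 0.0064 = $2,023.62304
Pinecrest County: $316,191.1 × 0.0109 = $3,446.48299
City of Kemper: $316,191.1 × 0.0035 = $1,106.66885
Levies subtotal = $6,576.77488
After credit = $6,576.77488 − $1,941 = $4,635.77488
Total = $4,635.77488 + $303 = $4,938.77488

$4,938.77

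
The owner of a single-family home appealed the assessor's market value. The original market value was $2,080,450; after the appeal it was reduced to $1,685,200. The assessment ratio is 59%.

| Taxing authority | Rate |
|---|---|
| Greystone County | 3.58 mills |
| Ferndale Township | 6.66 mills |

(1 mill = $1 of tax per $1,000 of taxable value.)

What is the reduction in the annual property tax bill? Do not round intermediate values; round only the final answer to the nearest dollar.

Old assessed value = $2,080,450 × 0.59 = $1,227,465.5
New assessed value = $1,685,200 × 0.59 = $994,268
Combined rate = 0.00358 + 0.00666 = 0.01024
Old tax = $1,227,465.5 × 0.01024 = $12,569.24672
New tax = $994,268 × 0.01024 = $10,181.30432
Reduction = $12,569.24672 − $10,181.30432 = $2,387.9424

$2,388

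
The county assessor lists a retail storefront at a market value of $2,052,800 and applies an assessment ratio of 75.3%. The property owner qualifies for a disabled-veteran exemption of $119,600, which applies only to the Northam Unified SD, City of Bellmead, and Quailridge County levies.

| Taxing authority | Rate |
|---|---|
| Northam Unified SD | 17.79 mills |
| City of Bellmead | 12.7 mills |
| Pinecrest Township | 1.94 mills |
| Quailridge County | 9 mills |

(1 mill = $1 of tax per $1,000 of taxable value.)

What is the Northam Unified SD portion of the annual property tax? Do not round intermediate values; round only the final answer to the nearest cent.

Assessed value = $2,052,800 × 0.753 = $1,545,758.4
Northam Unified SD taxable value = $1,545,758.4 − $119,600 = $1,426,158.4
Northam Unified SD levy = $1,426,158.4 × 0.01779 = $25,371.357936

$25,371.36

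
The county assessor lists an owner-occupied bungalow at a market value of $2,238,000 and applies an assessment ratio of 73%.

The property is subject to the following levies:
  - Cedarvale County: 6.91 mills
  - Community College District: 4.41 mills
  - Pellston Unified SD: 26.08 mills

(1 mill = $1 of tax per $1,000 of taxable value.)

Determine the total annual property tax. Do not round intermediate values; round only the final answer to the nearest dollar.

$61,102

Assessed value = $2,238,000 × 0.73 = $1,633,740
Cedarvale County: $1,633,740 × 0.00691 = $11,289.1434
Community College District: $1,633,740 × 0.00441 = $7,204.7934
Pellston Unified SD: $1,633,740 × 0.02608 = $42,607.9392
Total = $11,289.1434 + $7,204.7934 + $42,607.9392 = $61,101.876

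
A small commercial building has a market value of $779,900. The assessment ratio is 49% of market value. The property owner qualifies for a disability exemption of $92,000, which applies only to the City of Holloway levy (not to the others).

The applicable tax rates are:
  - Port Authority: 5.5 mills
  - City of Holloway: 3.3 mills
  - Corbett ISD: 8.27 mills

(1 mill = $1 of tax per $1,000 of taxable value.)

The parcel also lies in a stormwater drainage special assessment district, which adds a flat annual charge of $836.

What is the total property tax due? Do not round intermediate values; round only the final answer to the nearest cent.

Assessed value = $779,900 × 0.49 = $382,151
Port Authority: $382,151 × 0.0055 = $2,101.8305
City of Holloway: ($382,151 − $92,000) × 0.0033 = $290,151 × 0.0033 = $957.4983
Corbett ISD: $382,151 × 0.00827 = $3,160.38877
Levies subtotal = $6,219.71757
Total = $6,219.71757 + $836 = $7,055.71757

$7,055.72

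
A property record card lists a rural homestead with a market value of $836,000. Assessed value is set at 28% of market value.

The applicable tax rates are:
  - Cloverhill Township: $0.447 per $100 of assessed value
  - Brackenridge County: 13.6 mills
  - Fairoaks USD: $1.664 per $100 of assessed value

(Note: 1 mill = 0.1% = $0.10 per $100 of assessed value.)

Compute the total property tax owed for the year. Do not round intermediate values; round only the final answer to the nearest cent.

$8,124.92

Assessed value = $836,000 × 0.28 = $234,080
Cloverhill Township: $234,080 × 0.00447 = $1,046.3376
Brackenridge County: $234,080 × 0.0136 = $3,183.488
Fairoaks USD: $234,080 × 0.01664 = $3,895.0912
Total = $8,124.9168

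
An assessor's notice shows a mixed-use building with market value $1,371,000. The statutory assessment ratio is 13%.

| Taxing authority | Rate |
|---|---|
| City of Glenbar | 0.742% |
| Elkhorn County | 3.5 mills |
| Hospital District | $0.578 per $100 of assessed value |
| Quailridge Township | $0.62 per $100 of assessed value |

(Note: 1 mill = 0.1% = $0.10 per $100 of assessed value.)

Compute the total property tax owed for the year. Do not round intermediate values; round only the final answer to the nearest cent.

$4,081.47

Assessed value = $1,371,000 × 0.13 = $178,230
City of Glenbar: $178,230 × 0.00742 = $1,322.4666
Elkhorn County: $178,230 × 0.0035 = $623.805
Hospital District: $178,230 × 0.00578 = $1,030.1694
Quailridge Township: $178,230 × 0.0062 = $1,105.026
Total = $4,081.467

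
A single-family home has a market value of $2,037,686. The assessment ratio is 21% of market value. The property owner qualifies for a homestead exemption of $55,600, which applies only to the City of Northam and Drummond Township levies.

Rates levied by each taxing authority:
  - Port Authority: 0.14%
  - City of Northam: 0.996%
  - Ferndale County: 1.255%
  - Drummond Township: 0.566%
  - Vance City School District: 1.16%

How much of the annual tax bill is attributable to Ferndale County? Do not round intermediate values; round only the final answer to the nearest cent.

$5,370.32

Assessed value = $2,037,686 × 0.21 = $427,914.06
Ferndale County taxable value = $427,914.06 (exemption does not apply)
Ferndale County levy = $427,914.06 × 0.01255 = $5,370.321453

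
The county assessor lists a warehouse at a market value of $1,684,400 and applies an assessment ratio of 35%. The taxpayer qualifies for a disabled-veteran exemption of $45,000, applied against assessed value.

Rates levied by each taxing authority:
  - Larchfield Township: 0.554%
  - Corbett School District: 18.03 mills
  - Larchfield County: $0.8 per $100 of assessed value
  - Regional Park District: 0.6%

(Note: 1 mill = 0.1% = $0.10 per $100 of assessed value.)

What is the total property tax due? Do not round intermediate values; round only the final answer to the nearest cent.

$20,458.37

Assessed value = $1,684,400 × 0.35 = $589,540
Taxable value = $589,540 − $45,000 = $544,540
Larchfield Township: $544,540 × 0.00554 = $3,016.7516
Corbett School District: $544,540 × 0.01803 = $9,818.0562
Larchfield County: $544,540 × 0.008 = $4,356.32
Regional Park District: $544,540 × 0.006 = $3,267.24
Total = $20,458.3678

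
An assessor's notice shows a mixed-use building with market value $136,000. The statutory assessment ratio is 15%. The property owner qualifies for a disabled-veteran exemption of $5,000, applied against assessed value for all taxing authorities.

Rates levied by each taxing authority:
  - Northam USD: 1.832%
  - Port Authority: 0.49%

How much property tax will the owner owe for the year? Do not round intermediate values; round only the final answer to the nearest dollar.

$358

Assessed value = $136,000 × 0.15 = $20,400
Taxable value = $20,400 − $5,000 = $15,400
Northam USD: $15,400 × 0.01832 = $282.128
Port Authority: $15,400 × 0.0049 = $75.46
Total = $282.128 + $75.46 = $357.588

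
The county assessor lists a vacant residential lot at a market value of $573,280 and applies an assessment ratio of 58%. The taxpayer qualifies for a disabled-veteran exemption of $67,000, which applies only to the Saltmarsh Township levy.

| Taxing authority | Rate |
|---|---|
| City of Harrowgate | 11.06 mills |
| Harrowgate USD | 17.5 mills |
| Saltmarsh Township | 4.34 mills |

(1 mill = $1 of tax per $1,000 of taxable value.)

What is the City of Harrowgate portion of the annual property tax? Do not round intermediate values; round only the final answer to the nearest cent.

Assessed value = $573,280 × 0.58 = $332,502.4
City of Harrowgate taxable value = $332,502.4 (exemption does not apply)
City of Harrowgate levy = $332,502.4 × 0.01106 = $3,677.476544

$3,677.48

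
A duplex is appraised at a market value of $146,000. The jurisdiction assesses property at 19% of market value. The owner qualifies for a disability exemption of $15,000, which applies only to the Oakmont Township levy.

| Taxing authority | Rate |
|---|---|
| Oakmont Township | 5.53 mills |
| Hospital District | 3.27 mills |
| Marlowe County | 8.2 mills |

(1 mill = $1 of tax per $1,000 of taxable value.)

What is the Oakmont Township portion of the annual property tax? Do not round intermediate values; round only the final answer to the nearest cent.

Assessed value = $146,000 × 0.19 = $27,740
Oakmont Township taxable value = $27,740 − $15,000 = $12,740
Oakmont Township levy = $12,740 × 0.00553 = $70.4522

$70.45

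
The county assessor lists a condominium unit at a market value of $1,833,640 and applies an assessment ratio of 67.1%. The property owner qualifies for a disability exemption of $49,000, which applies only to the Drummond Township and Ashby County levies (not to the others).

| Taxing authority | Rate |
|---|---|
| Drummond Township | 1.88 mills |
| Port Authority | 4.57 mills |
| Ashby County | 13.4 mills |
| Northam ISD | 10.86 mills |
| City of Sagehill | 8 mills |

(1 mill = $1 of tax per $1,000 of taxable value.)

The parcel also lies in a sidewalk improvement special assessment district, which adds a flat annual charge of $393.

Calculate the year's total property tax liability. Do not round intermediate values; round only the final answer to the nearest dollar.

Assessed value = $1,833,640 × 0.671 = $1,230,372.44
Drummond Township: ($1,230,372.44 − $49,000) × 0.00188 = $1,181,372.44 × 0.00188 = $2,220.9801872
Port Authority: $1,230,372.44 × 0.00457 = $5,622.8020508
Ashby County: ($1,230,372.44 − $49,000) × 0.0134 = $1,181,372.44 × 0.0134 = $15,830.390696
Northam ISD: $1,230,372.44 × 0.01086 = $13,361.8446984
City of Sagehill: $1,230,372.44 × 0.008 = $9,842.97952
Levies subtotal = $46,878.9971524
Total = $46,878.9971524 + $393 = $47,271.9971524

$47,272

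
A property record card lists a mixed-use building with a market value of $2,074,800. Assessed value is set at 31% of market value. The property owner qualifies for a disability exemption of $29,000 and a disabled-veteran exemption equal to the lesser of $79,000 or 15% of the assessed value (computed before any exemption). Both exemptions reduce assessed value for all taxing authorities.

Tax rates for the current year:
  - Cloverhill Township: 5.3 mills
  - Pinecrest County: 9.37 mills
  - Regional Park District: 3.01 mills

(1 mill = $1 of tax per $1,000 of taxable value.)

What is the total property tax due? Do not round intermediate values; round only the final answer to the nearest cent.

Assessed value = $2,074,800 × 0.31 = $643,188
Disabled-veteran exemption = min($79,000, 15% × $643,188) = min($79,000, $96,478.2) = $79,000 (dollar cap binds)
Taxable value = $643,188 − $29,000 − $79,000 = $535,188
Cloverhill Township: $535,188 × 0.0053 = $2,836.4964
Pinecrest County: $535,188 × 0.00937 = $5,014.71156
Regional Park District: $535,188 × 0.00301 = $1,610.91588
Total = $9,462.12384

$9,462.12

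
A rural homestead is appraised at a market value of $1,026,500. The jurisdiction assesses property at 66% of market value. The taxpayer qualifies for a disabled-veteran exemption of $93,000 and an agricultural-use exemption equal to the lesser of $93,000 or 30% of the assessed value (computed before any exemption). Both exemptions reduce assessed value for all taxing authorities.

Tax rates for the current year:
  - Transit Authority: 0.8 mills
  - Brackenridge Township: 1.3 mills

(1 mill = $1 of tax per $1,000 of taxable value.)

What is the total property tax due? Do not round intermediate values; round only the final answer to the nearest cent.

Assessed value = $1,026,500 × 0.66 = $677,490
Agricultural-use exemption = min($93,000, 30% × $677,490) = min($93,000, $203,247) = $93,000 (dollar cap binds)
Taxable value = $677,490 − $93,000 − $93,000 = $491,490
Transit Authority: $491,490 × 0.0008 = $393.192
Brackenridge Township: $491,490 × 0.0013 = $638.937
Total = $1,032.129

$1,032.13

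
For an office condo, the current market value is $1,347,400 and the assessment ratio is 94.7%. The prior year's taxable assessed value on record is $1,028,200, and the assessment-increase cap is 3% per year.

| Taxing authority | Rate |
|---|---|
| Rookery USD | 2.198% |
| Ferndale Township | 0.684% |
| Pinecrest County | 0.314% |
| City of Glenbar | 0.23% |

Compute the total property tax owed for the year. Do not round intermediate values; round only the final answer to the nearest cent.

$36,282.92

Uncapped assessed value = $1,347,400 × 0.947 = $1,275,987.8
Cap limit = $1,028,200 × 1.03 = $1,059,046
Taxable assessed value = min($1,275,987.8, $1,059,046) = $1,059,046 (cap binds)
Rookery USD: $1,059,046 × 0.02198 = $23,277.83108
Ferndale Township: $1,059,046 × 0.00684 = $7,243.87464
Pinecrest County: $1,059,046 × 0.00314 = $3,325.40444
City of Glenbar: $1,059,046 × 0.0023 = $2,435.8058
Total = $36,282.91596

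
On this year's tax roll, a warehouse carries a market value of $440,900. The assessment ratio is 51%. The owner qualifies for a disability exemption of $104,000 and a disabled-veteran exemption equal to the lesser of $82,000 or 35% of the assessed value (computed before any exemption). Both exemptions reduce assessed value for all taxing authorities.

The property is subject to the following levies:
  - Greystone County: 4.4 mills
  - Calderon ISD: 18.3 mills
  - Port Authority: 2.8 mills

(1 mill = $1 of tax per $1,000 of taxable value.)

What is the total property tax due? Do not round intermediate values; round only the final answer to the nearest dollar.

Assessed value = $440,900 × 0.51 = $224,859
Disabled-veteran exemption = min($82,000, 35% × $224,859) = min($82,000, $78,700.65) = $78,700.65 (percentage binds)
Taxable value = $224,859 − $104,000 − $78,700.65 = $42,158.35
Greystone County: $42,158.35 × 0.0044 = $185.49674
Calderon ISD: $42,158.35 × 0.0183 = $771.497805
Port Authority: $42,158.35 × 0.0028 = $118.04338
Total = $1,075.037925

$1,075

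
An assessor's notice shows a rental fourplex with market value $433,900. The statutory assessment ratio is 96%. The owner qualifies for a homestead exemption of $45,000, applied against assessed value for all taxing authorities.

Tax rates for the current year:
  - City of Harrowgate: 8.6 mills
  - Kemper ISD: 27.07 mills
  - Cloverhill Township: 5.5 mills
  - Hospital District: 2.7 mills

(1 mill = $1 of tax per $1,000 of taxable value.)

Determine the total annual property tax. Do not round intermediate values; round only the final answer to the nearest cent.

$16,299.64

Assessed value = $433,900 × 0.96 = $416,544
Taxable value = $416,544 − $45,000 = $371,544
City of Harrowgate: $371,544 × 0.0086 = $3,195.2784
Kemper ISD: $371,544 × 0.02707 = $10,057.69608
Cloverhill Township: $371,544 × 0.0055 = $2,043.492
Hospital District: $371,544 × 0.0027 = $1,003.1688
Total = $3,195.2784 + $10,057.69608 + $2,043.492 + $1,003.1688 = $16,299.63528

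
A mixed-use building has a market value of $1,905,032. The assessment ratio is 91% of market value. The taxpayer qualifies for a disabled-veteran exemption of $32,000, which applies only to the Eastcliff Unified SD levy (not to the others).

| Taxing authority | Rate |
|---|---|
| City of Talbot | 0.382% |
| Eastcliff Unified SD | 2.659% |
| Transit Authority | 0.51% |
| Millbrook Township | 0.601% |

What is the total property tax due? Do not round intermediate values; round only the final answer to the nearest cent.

$71,127.33

Assessed value = $1,905,032 × 0.91 = $1,733,579.12
City of Talbot: $1,733,579.12 × 0.00382 = $6,622.2722384
Eastcliff Unified SD: ($1,733,579.12 − $32,000) × 0.02659 = $1,701,579.12 × 0.02659 = $45,244.9888008
Transit Authority: $1,733,579.12 × 0.0051 = $8,841.253512
Millbrook Township: $1,733,579.12 × 0.00601 = $10,418.8105112
Total = $71,127.3250624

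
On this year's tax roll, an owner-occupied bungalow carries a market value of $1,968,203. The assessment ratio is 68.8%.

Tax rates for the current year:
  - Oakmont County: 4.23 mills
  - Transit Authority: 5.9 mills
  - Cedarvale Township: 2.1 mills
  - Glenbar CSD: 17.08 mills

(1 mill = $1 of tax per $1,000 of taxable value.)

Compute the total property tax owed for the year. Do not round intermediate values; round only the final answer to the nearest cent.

Assessed value = $1,968,203 × 0.688 = $1,354,123.664
Oakmont County: $1,354,123.664 × 0.00423 = $5,727.94309872
Transit Authority: $1,354,123.664 × 0.0059 = $7,989.3296176
Cedarvale Township: $1,354,123.664 × 0.0021 = $2,843.6596944
Glenbar CSD: $1,354,123.664 × 0.01708 = $23,128.43218112
Total = $5,727.94309872 + $7,989.3296176 + $2,843.6596944 + $23,128.43218112 = $39,689.36459184

$39,689.36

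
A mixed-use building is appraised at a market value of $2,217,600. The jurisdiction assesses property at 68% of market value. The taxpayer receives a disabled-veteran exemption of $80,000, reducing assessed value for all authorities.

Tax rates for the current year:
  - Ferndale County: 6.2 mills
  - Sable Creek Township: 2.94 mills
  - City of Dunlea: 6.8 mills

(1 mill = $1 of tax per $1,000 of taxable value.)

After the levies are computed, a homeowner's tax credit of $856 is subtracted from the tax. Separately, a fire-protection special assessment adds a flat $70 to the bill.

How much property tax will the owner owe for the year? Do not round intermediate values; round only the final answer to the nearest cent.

$21,975.81

Assessed value = $2,217,600 × 0.68 = $1,507,968
Taxable value = $1,507,968 − $80,000 = $1,427,968
Ferndale County: $1,427,968 × 0.0062 = $8,853.4016
Sable Creek Township: $1,427,968 × 0.00294 = $4,198.22592
City of Dunlea: $1,427,968 × 0.0068 = $9,710.1824
Levies subtotal = $22,761.80992
After credit = $22,761.80992 − $856 = $21,905.80992
Total = $21,905.80992 + $70 = $21,975.80992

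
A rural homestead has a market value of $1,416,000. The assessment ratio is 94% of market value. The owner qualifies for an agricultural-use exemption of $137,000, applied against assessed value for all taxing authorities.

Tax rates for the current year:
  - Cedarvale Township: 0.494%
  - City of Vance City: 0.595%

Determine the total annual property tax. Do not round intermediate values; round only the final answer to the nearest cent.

Assessed value = $1,416,000 × 0.94 = $1,331,040
Taxable value = $1,331,040 − $137,000 = $1,194,040
Cedarvale Township: $1,194,040 × 0.00494 = $5,898.5576
City of Vance City: $1,194,040 × 0.00595 = $7,104.538
Total = $5,898.5576 + $7,104.538 = $13,003.0956

$13,003.10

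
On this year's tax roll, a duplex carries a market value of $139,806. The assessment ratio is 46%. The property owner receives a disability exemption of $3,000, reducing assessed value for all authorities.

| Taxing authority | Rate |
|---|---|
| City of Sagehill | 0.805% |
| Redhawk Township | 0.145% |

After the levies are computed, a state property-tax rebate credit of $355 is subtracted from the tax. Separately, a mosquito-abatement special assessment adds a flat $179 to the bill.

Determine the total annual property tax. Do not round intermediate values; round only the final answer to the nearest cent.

$406.45

Assessed value = $139,806 × 0.46 = $64,310.76
Taxable value = $64,310.76 − $3,000 = $61,310.76
City of Sagehill: $61,310.76 × 0.00805 = $493.551618
Redhawk Township: $61,310.76 × 0.00145 = $88.900602
Levies subtotal = $582.45222
After credit = $582.45222 − $355 = $227.45222
Total = $227.45222 + $179 = $406.45222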